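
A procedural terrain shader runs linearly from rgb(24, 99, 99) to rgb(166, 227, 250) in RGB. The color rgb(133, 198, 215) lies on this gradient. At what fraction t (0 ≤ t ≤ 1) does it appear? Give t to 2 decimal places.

0.77

Invert the lerp on the B channel (largest span, 151): t = (215 − 99) / (250 − 99) = 116/151 = 0.76821.
Check on R: (133 − 24)/(166 − 24) = 0.7676 ✓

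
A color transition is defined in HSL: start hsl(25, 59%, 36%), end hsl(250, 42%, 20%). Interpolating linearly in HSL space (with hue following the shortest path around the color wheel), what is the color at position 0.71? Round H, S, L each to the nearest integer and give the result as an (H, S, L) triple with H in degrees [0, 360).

Hue: 250 − 25 = 225°, but |225| > 180 so the shorter arc goes the other way: Δh = 225 − 360 = -135°.
H = 25 + 0.71 × (-135) = -70.85 → -71 → -71 mod 360 = 289°
S = 59 + 0.71 × (42 − 59) = 46.93 → 47%
L = 36 + 0.71 × (20 − 36) = 24.64 → 25%

(289, 47, 25)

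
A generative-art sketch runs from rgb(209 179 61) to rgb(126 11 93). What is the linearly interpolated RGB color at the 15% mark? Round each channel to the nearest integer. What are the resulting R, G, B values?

(197, 154, 66)

15% corresponds to t = 0.15.
R = 209 + 0.15 × (126 − 209) = 209 + 0.15 × -83 = 196.55 → 197
G = 179 + 0.15 × (11 − 179) = 179 + 0.15 × -168 = 153.8 → 154
B = 61 + 0.15 × (93 − 61) = 61 + 0.15 × 32 = 65.8 → 66
So the blended color is (197, 154, 66), about #c59a42.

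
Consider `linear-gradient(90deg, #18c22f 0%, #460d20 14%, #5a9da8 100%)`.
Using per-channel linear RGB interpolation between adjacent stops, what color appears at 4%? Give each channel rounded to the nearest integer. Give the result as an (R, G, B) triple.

(37, 142, 43)

4% lies between the 0% and 14% stops, so the local fraction is t = (4 − 0)/(14 − 0) = 4/14 ≈ 0.2857.
#18c22f → (24, 194, 47); #460d20 → (70, 13, 32).
R = 24 + 0.2857 × (70 − 24) = 37.142 → 37
G = 194 + 0.2857 × (13 − 194) = 142.288 → 142
B = 47 + 0.2857 × (32 − 47) = 42.715 → 43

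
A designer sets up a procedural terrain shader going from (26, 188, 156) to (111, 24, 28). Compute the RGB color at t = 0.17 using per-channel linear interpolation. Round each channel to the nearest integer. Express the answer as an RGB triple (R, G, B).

(40, 160, 134)

R = 26 + 0.17 × (111 − 26) = 26 + 0.17 × 85 = 40.45 → 40
G = 188 + 0.17 × (24 − 188) = 188 + 0.17 × -164 = 160.12 → 160
B = 156 + 0.17 × (28 − 156) = 156 + 0.17 × -128 = 134.24 → 134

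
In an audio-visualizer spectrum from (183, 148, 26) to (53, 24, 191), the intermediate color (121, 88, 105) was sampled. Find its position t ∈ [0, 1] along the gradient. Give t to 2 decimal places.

Invert the lerp on the B channel (largest span, 165): t = (105 − 26) / (191 − 26) = 79/165 = 0.47879.
Check on R: (121 − 183)/(53 − 183) = 0.4769 ✓

0.48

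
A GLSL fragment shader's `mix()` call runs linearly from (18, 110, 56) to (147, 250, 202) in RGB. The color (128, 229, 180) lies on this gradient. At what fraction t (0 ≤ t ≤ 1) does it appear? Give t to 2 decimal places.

Invert the lerp on the B channel (largest span, 146): t = (180 − 56) / (202 − 56) = 124/146 = 0.84932.
Check on R: (128 − 18)/(147 − 18) = 0.8527 ✓

0.85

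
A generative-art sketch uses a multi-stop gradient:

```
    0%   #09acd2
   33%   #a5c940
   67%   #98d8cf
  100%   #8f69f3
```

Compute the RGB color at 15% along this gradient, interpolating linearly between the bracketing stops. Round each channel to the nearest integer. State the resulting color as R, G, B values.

15% lies between the 0% and 33% stops, so the local fraction is t = (15 − 0)/(33 − 0) = 15/33 ≈ 0.4545.
#09acd2 → (9, 172, 210); #a5c940 → (165, 201, 64).
R = 9 + 0.4545 × (165 − 9) = 79.902 → 80
G = 172 + 0.4545 × (201 − 172) = 185.18 → 185
B = 210 + 0.4545 × (64 − 210) = 143.643 → 144

(80, 185, 144)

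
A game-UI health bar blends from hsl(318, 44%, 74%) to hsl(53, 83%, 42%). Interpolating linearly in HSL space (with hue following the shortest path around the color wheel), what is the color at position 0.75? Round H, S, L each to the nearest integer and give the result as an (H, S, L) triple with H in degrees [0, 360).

Hue: 53 − 318 = -265°, but |-265| > 180 so the shorter arc goes the other way: Δh = -265 + 360 = 95°.
H = 318 + 0.75 × (95) = 389.25 → 389 → 389 mod 360 = 29°
S = 44 + 0.75 × (83 − 44) = 73.25 → 73%
L = 74 + 0.75 × (42 − 74) = 50 → 50%

(29, 73, 50)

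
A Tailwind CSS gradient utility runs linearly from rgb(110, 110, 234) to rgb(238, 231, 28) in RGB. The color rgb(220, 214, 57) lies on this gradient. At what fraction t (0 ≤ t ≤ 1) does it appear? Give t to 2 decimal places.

Invert the lerp on the B channel (largest span, 206): t = (57 − 234) / (28 − 234) = -177/-206 = 0.85922.
Check on R: (220 − 110)/(238 − 110) = 0.8594 ✓

0.86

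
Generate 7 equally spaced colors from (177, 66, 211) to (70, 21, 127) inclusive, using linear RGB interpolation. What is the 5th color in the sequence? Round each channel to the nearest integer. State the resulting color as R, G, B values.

With 7 swatches and endpoints inclusive, swatch 5 sits at t = (5 − 1)/(7 − 1) = 4/6 ≈ 0.6667.
R = 177 + 0.6667 × (70 − 177) = 105.663 → 106
G = 66 + 0.6667 × (21 − 66) = 35.999 → 36
B = 211 + 0.6667 × (127 − 211) = 154.997 → 155

(106, 36, 155)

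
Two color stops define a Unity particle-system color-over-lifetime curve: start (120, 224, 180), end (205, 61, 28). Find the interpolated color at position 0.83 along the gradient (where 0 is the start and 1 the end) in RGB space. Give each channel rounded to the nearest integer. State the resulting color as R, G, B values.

R = 120 + 0.83 × (205 − 120) = 120 + 0.83 × 85 = 190.55 → 191
G = 224 + 0.83 × (61 − 224) = 224 + 0.83 × -163 = 88.71 → 89
B = 180 + 0.83 × (28 − 180) = 180 + 0.83 × -152 = 53.84 → 54

(191, 89, 54)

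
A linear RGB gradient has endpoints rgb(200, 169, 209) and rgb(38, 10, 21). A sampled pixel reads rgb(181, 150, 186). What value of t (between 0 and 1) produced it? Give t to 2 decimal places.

0.12

Invert the lerp on the B channel (largest span, 188): t = (186 − 209) / (21 − 209) = -23/-188 = 0.12234.
Check on R: (181 − 200)/(38 − 200) = 0.1173 ✓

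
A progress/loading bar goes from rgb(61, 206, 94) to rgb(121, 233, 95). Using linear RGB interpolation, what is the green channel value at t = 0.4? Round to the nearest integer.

217

G = 206 + 0.4 × (233 − 206) = 216.8 → 217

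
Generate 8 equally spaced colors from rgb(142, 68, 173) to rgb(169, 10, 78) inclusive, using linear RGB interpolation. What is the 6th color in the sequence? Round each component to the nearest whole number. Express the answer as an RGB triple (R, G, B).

With 8 swatches and endpoints inclusive, swatch 6 sits at t = (6 − 1)/(8 − 1) = 5/7 ≈ 0.7143.
R = 142 + 0.7143 × (169 − 142) = 161.286 → 161
G = 68 + 0.7143 × (10 − 68) = 26.571 → 27
B = 173 + 0.7143 × (78 − 173) = 105.141 → 105

(161, 27, 105)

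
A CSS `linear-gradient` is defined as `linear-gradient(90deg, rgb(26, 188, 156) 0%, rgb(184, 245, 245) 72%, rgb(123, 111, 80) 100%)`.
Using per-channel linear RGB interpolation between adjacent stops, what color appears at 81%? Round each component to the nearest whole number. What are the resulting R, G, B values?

81% lies between the 72% and 100% stops, so the local fraction is t = (81 − 72)/(100 − 72) = 9/28 ≈ 0.3214.
R = 184 + 0.3214 × (123 − 184) = 164.395 → 164
G = 245 + 0.3214 × (111 − 245) = 201.932 → 202
B = 245 + 0.3214 × (80 − 245) = 191.969 → 192

(164, 202, 192)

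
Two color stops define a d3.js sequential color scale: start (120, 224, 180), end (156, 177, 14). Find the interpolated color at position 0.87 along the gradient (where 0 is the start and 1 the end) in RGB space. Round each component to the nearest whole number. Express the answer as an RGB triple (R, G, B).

R = 120 + 0.87 × (156 − 120) = 120 + 0.87 × 36 = 151.32 → 151
G = 224 + 0.87 × (177 − 224) = 224 + 0.87 × -47 = 183.11 → 183
B = 180 + 0.87 × (14 − 180) = 180 + 0.87 × -166 = 35.58 → 36
So the blended color is (151, 183, 36), about #97b724.

(151, 183, 36)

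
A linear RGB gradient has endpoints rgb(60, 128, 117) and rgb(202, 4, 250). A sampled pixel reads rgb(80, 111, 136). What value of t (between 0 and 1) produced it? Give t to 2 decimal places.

Invert the lerp on the R channel (largest span, 142): t = (80 − 60) / (202 − 60) = 20/142 = 0.14085.
Check on G: (111 − 128)/(4 − 128) = 0.1371 ✓

0.14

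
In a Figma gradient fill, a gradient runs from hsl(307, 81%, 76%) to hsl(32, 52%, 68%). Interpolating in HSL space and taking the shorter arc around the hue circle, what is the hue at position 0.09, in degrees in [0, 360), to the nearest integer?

315

Hue: 32 − 307 = -275°, but |-275| > 180 so the shorter arc goes the other way: Δh = -275 + 360 = 85°.
H = 307 + 0.09 × (85) = 314.65 → 315°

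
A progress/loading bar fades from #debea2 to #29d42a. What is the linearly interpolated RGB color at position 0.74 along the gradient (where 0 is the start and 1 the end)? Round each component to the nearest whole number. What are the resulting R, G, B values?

(88, 206, 73)

#debea2 → (222, 190, 162); #29d42a → (41, 212, 42).
R = 222 + 0.74 × (41 − 222) = 222 + 0.74 × -181 = 88.06 → 88
G = 190 + 0.74 × (212 − 190) = 190 + 0.74 × 22 = 206.28 → 206
B = 162 + 0.74 × (42 − 162) = 162 + 0.74 × -120 = 73.2 → 73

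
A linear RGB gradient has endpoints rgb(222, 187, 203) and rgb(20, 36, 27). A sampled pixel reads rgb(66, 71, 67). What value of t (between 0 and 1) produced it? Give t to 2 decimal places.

0.77

Invert the lerp on the R channel (largest span, 202): t = (66 − 222) / (20 − 222) = -156/-202 = 0.77228.
Check on G: (71 − 187)/(36 − 187) = 0.7682 ✓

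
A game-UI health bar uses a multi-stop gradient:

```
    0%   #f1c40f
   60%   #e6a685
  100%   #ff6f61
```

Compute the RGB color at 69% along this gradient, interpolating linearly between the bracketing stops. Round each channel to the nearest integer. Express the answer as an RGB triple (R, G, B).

69% lies between the 60% and 100% stops, so the local fraction is t = (69 − 60)/(100 − 60) = 9/40 ≈ 0.225.
#e6a685 → (230, 166, 133); #ff6f61 → (255, 111, 97).
R = 230 + 0.225 × (255 − 230) = 235.625 → 236
G = 166 + 0.225 × (111 − 166) = 153.625 → 154
B = 133 + 0.225 × (97 − 133) = 124.9 → 125

(236, 154, 125)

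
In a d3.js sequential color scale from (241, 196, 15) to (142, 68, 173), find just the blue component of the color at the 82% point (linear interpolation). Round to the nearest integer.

B = 15 + 0.82 × (173 − 15) = 144.56 → 145

145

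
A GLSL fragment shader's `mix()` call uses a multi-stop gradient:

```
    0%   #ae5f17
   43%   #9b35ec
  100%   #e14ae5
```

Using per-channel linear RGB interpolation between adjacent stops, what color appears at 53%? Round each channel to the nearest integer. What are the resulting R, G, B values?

53% lies between the 43% and 100% stops, so the local fraction is t = (53 − 43)/(100 − 43) = 10/57 ≈ 0.1754.
#9b35ec → (155, 53, 236); #e14ae5 → (225, 74, 229).
R = 155 + 0.1754 × (225 − 155) = 167.278 → 167
G = 53 + 0.1754 × (74 − 53) = 56.683 → 57
B = 236 + 0.1754 × (229 − 236) = 234.772 → 235

(167, 57, 235)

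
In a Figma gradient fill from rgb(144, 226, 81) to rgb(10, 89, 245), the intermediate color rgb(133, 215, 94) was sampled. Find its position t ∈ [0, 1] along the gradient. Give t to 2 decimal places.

0.08

Invert the lerp on the B channel (largest span, 164): t = (94 − 81) / (245 − 81) = 13/164 = 0.079268.
Check on R: (133 − 144)/(10 − 144) = 0.08209 ✓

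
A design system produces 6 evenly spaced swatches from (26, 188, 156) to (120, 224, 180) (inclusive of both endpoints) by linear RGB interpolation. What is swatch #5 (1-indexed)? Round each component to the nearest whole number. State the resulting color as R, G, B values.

With 6 swatches and endpoints inclusive, swatch 5 sits at t = (5 − 1)/(6 − 1) = 4/5 ≈ 0.8.
R = 26 + 0.8 × (120 − 26) = 101.2 → 101
G = 188 + 0.8 × (224 − 188) = 216.8 → 217
B = 156 + 0.8 × (180 − 156) = 175.2 → 175

(101, 217, 175)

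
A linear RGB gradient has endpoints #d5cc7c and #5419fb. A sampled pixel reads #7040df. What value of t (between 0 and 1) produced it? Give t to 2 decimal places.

0.78

Invert the lerp on the G channel (largest span, 179): t = (64 − 204) / (25 − 204) = -140/-179 = 0.78212.
Check on R: (112 − 213)/(84 − 213) = 0.7829 ✓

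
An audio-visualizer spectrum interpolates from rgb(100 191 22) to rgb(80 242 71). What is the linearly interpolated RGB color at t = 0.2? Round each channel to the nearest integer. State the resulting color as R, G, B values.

R = 100 + 0.2 × (80 − 100) = 100 + 0.2 × -20 = 96 → 96
G = 191 + 0.2 × (242 − 191) = 191 + 0.2 × 51 = 201.2 → 201
B = 22 + 0.2 × (71 − 22) = 22 + 0.2 × 49 = 31.8 → 32
So the blended color is (96, 201, 32), about #60c920.

(96, 201, 32)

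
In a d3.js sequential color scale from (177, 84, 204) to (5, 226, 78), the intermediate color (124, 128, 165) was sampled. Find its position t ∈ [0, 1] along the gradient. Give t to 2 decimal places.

Invert the lerp on the R channel (largest span, 172): t = (124 − 177) / (5 − 177) = -53/-172 = 0.30814.
Check on G: (128 − 84)/(226 − 84) = 0.3099 ✓

0.31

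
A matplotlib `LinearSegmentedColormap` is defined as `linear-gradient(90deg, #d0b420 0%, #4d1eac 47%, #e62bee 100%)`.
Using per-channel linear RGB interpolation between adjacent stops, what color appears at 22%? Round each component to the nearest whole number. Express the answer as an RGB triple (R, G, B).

(147, 110, 98)

22% lies between the 0% and 47% stops, so the local fraction is t = (22 − 0)/(47 − 0) = 22/47 ≈ 0.4681.
#d0b420 → (208, 180, 32); #4d1eac → (77, 30, 172).
R = 208 + 0.4681 × (77 − 208) = 146.679 → 147
G = 180 + 0.4681 × (30 − 180) = 109.785 → 110
B = 32 + 0.4681 × (172 − 32) = 97.534 → 98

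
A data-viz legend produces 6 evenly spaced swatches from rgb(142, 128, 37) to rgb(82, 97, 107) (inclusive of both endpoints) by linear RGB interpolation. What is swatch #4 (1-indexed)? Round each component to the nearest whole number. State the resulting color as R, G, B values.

With 6 swatches and endpoints inclusive, swatch 4 sits at t = (4 − 1)/(6 − 1) = 3/5 ≈ 0.6.
R = 142 + 0.6 × (82 − 142) = 106 → 106
G = 128 + 0.6 × (97 − 128) = 109.4 → 109
B = 37 + 0.6 × (107 − 37) = 79 → 79

(106, 109, 79)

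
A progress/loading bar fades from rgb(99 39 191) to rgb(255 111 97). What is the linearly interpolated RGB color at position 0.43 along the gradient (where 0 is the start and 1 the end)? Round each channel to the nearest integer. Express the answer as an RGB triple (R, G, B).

(166, 70, 151)

R = 99 + 0.43 × (255 − 99) = 99 + 0.43 × 156 = 166.08 → 166
G = 39 + 0.43 × (111 − 39) = 39 + 0.43 × 72 = 69.96 → 70
B = 191 + 0.43 × (97 − 191) = 191 + 0.43 × -94 = 150.58 → 151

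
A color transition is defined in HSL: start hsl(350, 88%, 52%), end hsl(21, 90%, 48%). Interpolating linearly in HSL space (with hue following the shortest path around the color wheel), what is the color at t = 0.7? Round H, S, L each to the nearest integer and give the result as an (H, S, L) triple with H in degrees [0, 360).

(12, 89, 49)

Hue: 21 − 350 = -329°, but |-329| > 180 so the shorter arc goes the other way: Δh = -329 + 360 = 31°.
H = 350 + 0.7 × (31) = 371.7 → 372 → 372 mod 360 = 12°
S = 88 + 0.7 × (90 − 88) = 89.4 → 89%
L = 52 + 0.7 × (48 − 52) = 49.2 → 49%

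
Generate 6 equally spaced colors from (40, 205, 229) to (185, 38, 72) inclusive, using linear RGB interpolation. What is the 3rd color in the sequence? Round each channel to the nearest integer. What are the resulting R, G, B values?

With 6 swatches and endpoints inclusive, swatch 3 sits at t = (3 − 1)/(6 − 1) = 2/5 ≈ 0.4.
R = 40 + 0.4 × (185 − 40) = 98 → 98
G = 205 + 0.4 × (38 − 205) = 138.2 → 138
B = 229 + 0.4 × (72 − 229) = 166.2 → 166

(98, 138, 166)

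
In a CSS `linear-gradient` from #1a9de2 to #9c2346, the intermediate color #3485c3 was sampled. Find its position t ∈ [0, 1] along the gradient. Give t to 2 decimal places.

0.20

Invert the lerp on the B channel (largest span, 156): t = (195 − 226) / (70 − 226) = -31/-156 = 0.19872.
Check on R: (52 − 26)/(156 − 26) = 0.2 ✓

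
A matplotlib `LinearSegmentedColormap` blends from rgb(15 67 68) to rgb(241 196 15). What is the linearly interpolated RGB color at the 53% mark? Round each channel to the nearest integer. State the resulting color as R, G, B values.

(135, 135, 40)

53% corresponds to t = 0.53.
R = 15 + 0.53 × (241 − 15) = 15 + 0.53 × 226 = 134.78 → 135
G = 67 + 0.53 × (196 − 67) = 67 + 0.53 × 129 = 135.37 → 135
B = 68 + 0.53 × (15 − 68) = 68 + 0.53 × -53 = 39.91 → 40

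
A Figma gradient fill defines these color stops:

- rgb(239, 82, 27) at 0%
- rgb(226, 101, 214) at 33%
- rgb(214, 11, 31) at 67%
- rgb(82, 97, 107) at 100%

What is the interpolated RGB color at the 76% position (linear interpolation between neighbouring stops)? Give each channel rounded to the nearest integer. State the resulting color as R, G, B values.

(178, 34, 52)

76% lies between the 67% and 100% stops, so the local fraction is t = (76 − 67)/(100 − 67) = 9/33 ≈ 0.2727.
R = 214 + 0.2727 × (82 − 214) = 178.004 → 178
G = 11 + 0.2727 × (97 − 11) = 34.452 → 34
B = 31 + 0.2727 × (107 − 31) = 51.725 → 52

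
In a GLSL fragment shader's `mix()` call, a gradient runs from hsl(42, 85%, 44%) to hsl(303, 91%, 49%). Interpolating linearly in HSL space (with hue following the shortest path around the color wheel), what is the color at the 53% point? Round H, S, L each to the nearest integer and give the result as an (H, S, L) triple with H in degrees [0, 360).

(350, 88, 47)

Hue: 303 − 42 = 261°, but |261| > 180 so the shorter arc goes the other way: Δh = 261 − 360 = -99°.
H = 42 + 0.53 × (-99) = -10.47 → -10 → -10 mod 360 = 350°
S = 85 + 0.53 × (91 − 85) = 88.18 → 88%
L = 44 + 0.53 × (49 − 44) = 46.65 → 47%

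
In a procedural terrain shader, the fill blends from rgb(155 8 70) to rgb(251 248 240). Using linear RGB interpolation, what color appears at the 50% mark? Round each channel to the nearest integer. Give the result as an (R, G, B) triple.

50% corresponds to t = 0.5.
R = 155 + 0.5 × (251 − 155) = 155 + 0.5 × 96 = 203 → 203
G = 8 + 0.5 × (248 − 8) = 8 + 0.5 × 240 = 128 → 128
B = 70 + 0.5 × (240 − 70) = 70 + 0.5 × 170 = 155 → 155

(203, 128, 155)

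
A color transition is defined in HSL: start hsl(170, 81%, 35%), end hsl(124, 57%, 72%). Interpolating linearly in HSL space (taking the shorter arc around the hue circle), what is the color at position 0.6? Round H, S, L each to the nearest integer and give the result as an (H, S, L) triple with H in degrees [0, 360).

(142, 67, 57)

Hue arc: Δh = 124 − 170 = -46° (|Δh| ≤ 180, already the shorter path).
H = 170 + 0.6 × (-46) = 142.4 → 142°
S = 81 + 0.6 × (57 − 81) = 66.6 → 67%
L = 35 + 0.6 × (72 − 35) = 57.2 → 57%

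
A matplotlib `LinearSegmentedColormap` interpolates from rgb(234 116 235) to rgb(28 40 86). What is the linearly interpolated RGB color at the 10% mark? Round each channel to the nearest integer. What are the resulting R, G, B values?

(213, 108, 220)

10% corresponds to t = 0.1.
R = 234 + 0.1 × (28 − 234) = 234 + 0.1 × -206 = 213.4 → 213
G = 116 + 0.1 × (40 − 116) = 116 + 0.1 × -76 = 108.4 → 108
B = 235 + 0.1 × (86 − 235) = 235 + 0.1 × -149 = 220.1 → 220
So the blended color is (213, 108, 220), about #d56cdc.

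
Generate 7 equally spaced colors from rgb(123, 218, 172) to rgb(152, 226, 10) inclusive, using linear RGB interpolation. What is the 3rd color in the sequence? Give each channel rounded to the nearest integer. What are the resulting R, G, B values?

With 7 swatches and endpoints inclusive, swatch 3 sits at t = (3 − 1)/(7 − 1) = 2/6 ≈ 0.3333.
R = 123 + 0.3333 × (152 − 123) = 132.666 → 133
G = 218 + 0.3333 × (226 − 218) = 220.666 → 221
B = 172 + 0.3333 × (10 − 172) = 118.005 → 118

(133, 221, 118)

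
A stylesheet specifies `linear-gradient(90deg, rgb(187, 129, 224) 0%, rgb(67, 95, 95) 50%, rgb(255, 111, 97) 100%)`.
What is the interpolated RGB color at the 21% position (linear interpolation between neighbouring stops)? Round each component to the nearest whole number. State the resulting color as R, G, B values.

(137, 115, 170)

21% lies between the 0% and 50% stops, so the local fraction is t = (21 − 0)/(50 − 0) = 21/50 ≈ 0.42.
R = 187 + 0.42 × (67 − 187) = 136.6 → 137
G = 129 + 0.42 × (95 − 129) = 114.72 → 115
B = 224 + 0.42 × (95 − 224) = 169.82 → 170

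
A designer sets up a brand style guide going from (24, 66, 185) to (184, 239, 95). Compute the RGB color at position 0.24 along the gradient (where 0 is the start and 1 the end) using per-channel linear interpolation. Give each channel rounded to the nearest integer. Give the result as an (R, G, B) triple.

R = 24 + 0.24 × (184 − 24) = 24 + 0.24 × 160 = 62.4 → 62
G = 66 + 0.24 × (239 − 66) = 66 + 0.24 × 173 = 107.52 → 108
B = 185 + 0.24 × (95 − 185) = 185 + 0.24 × -90 = 163.4 → 163

(62, 108, 163)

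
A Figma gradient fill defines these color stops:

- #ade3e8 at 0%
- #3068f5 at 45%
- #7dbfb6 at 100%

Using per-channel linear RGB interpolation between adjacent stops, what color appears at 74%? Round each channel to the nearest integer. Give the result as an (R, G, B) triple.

(89, 150, 212)

74% lies between the 45% and 100% stops, so the local fraction is t = (74 − 45)/(100 − 45) = 29/55 ≈ 0.5273.
#3068f5 → (48, 104, 245); #7dbfb6 → (125, 191, 182).
R = 48 + 0.5273 × (125 − 48) = 88.602 → 89
G = 104 + 0.5273 × (191 − 104) = 149.875 → 150
B = 245 + 0.5273 × (182 − 245) = 211.78 → 212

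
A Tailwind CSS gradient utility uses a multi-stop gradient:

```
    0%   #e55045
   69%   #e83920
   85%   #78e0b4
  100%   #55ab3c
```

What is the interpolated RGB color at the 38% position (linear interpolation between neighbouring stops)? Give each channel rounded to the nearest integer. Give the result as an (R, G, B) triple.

(231, 67, 49)

38% lies between the 0% and 69% stops, so the local fraction is t = (38 − 0)/(69 − 0) = 38/69 ≈ 0.5507.
#e55045 → (229, 80, 69); #e83920 → (232, 57, 32).
R = 229 + 0.5507 × (232 − 229) = 230.652 → 231
G = 80 + 0.5507 × (57 − 80) = 67.334 → 67
B = 69 + 0.5507 × (32 − 69) = 48.624 → 49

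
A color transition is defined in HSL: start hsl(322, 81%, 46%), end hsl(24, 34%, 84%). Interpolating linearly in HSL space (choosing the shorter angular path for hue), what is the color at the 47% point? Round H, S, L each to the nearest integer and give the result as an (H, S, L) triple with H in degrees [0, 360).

Hue: 24 − 322 = -298°, but |-298| > 180 so the shorter arc goes the other way: Δh = -298 + 360 = 62°.
H = 322 + 0.47 × (62) = 351.14 → 351°
S = 81 + 0.47 × (34 − 81) = 58.91 → 59%
L = 46 + 0.47 × (84 − 46) = 63.86 → 64%

(351, 59, 64)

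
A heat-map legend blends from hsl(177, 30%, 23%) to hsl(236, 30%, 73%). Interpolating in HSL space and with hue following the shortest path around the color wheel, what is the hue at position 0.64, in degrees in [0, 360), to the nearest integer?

Hue arc: Δh = 236 − 177 = 59° (|Δh| ≤ 180, already the shorter path).
H = 177 + 0.64 × (59) = 214.76 → 215°

215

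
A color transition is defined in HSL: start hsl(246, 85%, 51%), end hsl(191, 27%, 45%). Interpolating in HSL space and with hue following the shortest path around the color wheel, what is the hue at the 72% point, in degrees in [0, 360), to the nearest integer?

Hue arc: Δh = 191 − 246 = -55° (|Δh| ≤ 180, already the shorter path).
H = 246 + 0.72 × (-55) = 206.4 → 206°

206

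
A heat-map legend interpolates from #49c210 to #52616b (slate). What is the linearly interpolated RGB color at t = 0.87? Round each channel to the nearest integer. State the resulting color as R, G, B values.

(81, 110, 95)

#49c210 → (73, 194, 16); #52616b → (82, 97, 107).
R = 73 + 0.87 × (82 − 73) = 73 + 0.87 × 9 = 80.83 → 81
G = 194 + 0.87 × (97 − 194) = 194 + 0.87 × -97 = 109.61 → 110
B = 16 + 0.87 × (107 − 16) = 16 + 0.87 × 91 = 95.17 → 95
So the blended color is (81, 110, 95), about #516e5f.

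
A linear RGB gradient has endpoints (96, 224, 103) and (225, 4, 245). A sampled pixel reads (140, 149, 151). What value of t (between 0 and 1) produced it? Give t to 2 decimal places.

0.34

Invert the lerp on the G channel (largest span, 220): t = (149 − 224) / (4 − 224) = -75/-220 = 0.34091.
Check on R: (140 − 96)/(225 − 96) = 0.3411 ✓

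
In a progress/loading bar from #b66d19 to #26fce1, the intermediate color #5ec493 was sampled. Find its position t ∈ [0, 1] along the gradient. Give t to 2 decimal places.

Invert the lerp on the B channel (largest span, 200): t = (147 − 25) / (225 − 25) = 122/200 = 0.61.
Check on R: (94 − 182)/(38 − 182) = 0.6111 ✓

0.61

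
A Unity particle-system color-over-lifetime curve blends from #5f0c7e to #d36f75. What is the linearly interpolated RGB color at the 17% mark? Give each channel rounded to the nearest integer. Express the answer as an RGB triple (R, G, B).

#5f0c7e → (95, 12, 126); #d36f75 → (211, 111, 117).
17% corresponds to t = 0.17.
R = 95 + 0.17 × (211 − 95) = 95 + 0.17 × 116 = 114.72 → 115
G = 12 + 0.17 × (111 − 12) = 12 + 0.17 × 99 = 28.83 → 29
B = 126 + 0.17 × (117 − 126) = 126 + 0.17 × -9 = 124.47 → 124
So the blended color is (115, 29, 124), about #731d7c.

(115, 29, 124)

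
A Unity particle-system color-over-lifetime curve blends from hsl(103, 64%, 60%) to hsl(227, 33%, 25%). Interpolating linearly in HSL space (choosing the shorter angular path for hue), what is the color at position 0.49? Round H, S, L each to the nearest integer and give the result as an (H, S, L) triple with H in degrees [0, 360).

Hue arc: Δh = 227 − 103 = 124° (|Δh| ≤ 180, already the shorter path).
H = 103 + 0.49 × (124) = 163.76 → 164°
S = 64 + 0.49 × (33 − 64) = 48.81 → 49%
L = 60 + 0.49 × (25 − 60) = 42.85 → 43%

(164, 49, 43)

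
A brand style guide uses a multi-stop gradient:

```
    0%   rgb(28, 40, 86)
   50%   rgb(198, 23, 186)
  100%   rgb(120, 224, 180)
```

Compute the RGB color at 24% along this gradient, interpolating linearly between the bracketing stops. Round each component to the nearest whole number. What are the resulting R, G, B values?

(110, 32, 134)

24% lies between the 0% and 50% stops, so the local fraction is t = (24 − 0)/(50 − 0) = 24/50 ≈ 0.48.
R = 28 + 0.48 × (198 − 28) = 109.6 → 110
G = 40 + 0.48 × (23 − 40) = 31.84 → 32
B = 86 + 0.48 × (186 − 86) = 134 → 134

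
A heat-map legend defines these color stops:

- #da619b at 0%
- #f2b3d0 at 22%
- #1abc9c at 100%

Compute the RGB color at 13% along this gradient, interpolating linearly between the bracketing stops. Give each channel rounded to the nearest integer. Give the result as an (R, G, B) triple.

13% lies between the 0% and 22% stops, so the local fraction is t = (13 − 0)/(22 − 0) = 13/22 ≈ 0.5909.
#da619b → (218, 97, 155); #f2b3d0 → (242, 179, 208).
R = 218 + 0.5909 × (242 − 218) = 232.182 → 232
G = 97 + 0.5909 × (179 − 97) = 145.454 → 145
B = 155 + 0.5909 × (208 − 155) = 186.318 → 186

(232, 145, 186)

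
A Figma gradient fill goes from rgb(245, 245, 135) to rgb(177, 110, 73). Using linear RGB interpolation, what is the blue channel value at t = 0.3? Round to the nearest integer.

B = 135 + 0.3 × (73 − 135) = 116.4 → 116

116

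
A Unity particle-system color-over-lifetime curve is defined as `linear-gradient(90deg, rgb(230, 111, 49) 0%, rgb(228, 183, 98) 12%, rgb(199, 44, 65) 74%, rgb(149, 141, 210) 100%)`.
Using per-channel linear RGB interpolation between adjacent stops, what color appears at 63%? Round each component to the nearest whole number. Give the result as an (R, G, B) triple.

63% lies between the 12% and 74% stops, so the local fraction is t = (63 − 12)/(74 − 12) = 51/62 ≈ 0.8226.
R = 228 + 0.8226 × (199 − 228) = 204.145 → 204
G = 183 + 0.8226 × (44 − 183) = 68.659 → 69
B = 98 + 0.8226 × (65 − 98) = 70.854 → 71

(204, 69, 71)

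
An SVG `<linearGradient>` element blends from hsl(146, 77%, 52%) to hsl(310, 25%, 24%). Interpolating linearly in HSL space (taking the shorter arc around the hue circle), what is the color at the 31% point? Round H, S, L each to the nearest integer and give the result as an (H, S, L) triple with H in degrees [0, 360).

(197, 61, 43)

Hue arc: Δh = 310 − 146 = 164° (|Δh| ≤ 180, already the shorter path).
H = 146 + 0.31 × (164) = 196.84 → 197°
S = 77 + 0.31 × (25 − 77) = 60.88 → 61%
L = 52 + 0.31 × (24 − 52) = 43.32 → 43%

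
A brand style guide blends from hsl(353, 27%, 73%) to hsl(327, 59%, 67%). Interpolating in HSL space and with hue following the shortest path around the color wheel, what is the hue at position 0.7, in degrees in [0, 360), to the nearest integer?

Hue arc: Δh = 327 − 353 = -26° (|Δh| ≤ 180, already the shorter path).
H = 353 + 0.7 × (-26) = 334.8 → 335°

335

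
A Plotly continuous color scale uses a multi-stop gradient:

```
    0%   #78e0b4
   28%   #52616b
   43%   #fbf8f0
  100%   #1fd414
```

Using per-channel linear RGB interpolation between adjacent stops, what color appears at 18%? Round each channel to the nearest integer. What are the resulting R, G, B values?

18% lies between the 0% and 28% stops, so the local fraction is t = (18 − 0)/(28 − 0) = 18/28 ≈ 0.6429.
#78e0b4 → (120, 224, 180); #52616b → (82, 97, 107).
R = 120 + 0.6429 × (82 − 120) = 95.57 → 96
G = 224 + 0.6429 × (97 − 224) = 142.352 → 142
B = 180 + 0.6429 × (107 − 180) = 133.068 → 133

(96, 142, 133)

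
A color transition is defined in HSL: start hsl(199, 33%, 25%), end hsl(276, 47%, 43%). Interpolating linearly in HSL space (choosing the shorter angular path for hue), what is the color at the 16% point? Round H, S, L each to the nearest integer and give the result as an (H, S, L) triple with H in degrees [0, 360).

Hue arc: Δh = 276 − 199 = 77° (|Δh| ≤ 180, already the shorter path).
H = 199 + 0.16 × (77) = 211.32 → 211°
S = 33 + 0.16 × (47 − 33) = 35.24 → 35%
L = 25 + 0.16 × (43 − 25) = 27.88 → 28%

(211, 35, 28)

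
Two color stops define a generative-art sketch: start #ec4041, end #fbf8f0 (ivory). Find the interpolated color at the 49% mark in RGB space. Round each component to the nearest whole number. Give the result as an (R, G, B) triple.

(243, 154, 151)

#ec4041 → (236, 64, 65); #fbf8f0 → (251, 248, 240).
49% corresponds to t = 0.49.
R = 236 + 0.49 × (251 − 236) = 236 + 0.49 × 15 = 243.35 → 243
G = 64 + 0.49 × (248 − 64) = 64 + 0.49 × 184 = 154.16 → 154
B = 65 + 0.49 × (240 − 65) = 65 + 0.49 × 175 = 150.75 → 151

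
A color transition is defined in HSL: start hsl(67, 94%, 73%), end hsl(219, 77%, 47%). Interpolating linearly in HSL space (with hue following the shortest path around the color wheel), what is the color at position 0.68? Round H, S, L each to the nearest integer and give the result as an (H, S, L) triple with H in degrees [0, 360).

Hue arc: Δh = 219 − 67 = 152° (|Δh| ≤ 180, already the shorter path).
H = 67 + 0.68 × (152) = 170.36 → 170°
S = 94 + 0.68 × (77 − 94) = 82.44 → 82%
L = 73 + 0.68 × (47 − 73) = 55.32 → 55%

(170, 82, 55)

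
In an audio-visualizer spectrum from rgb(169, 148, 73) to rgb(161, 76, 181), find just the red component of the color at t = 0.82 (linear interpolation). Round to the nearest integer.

162

R = 169 + 0.82 × (161 − 169) = 162.44 → 162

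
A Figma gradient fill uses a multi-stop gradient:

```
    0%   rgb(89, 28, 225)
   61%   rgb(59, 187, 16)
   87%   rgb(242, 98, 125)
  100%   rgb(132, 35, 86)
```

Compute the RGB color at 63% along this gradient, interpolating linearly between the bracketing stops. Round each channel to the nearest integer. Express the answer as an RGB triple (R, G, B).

(73, 180, 24)

63% lies between the 61% and 87% stops, so the local fraction is t = (63 − 61)/(87 − 61) = 2/26 ≈ 0.0769.
R = 59 + 0.0769 × (242 − 59) = 73.073 → 73
G = 187 + 0.0769 × (98 − 187) = 180.156 → 180
B = 16 + 0.0769 × (125 − 16) = 24.382 → 24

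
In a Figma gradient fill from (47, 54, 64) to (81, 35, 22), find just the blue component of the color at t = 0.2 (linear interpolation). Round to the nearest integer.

B = 64 + 0.2 × (22 − 64) = 55.6 → 56

56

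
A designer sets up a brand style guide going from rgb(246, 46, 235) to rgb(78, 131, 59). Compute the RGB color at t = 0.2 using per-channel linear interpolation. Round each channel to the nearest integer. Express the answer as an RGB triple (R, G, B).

(212, 63, 200)

R = 246 + 0.2 × (78 − 246) = 246 + 0.2 × -168 = 212.4 → 212
G = 46 + 0.2 × (131 − 46) = 46 + 0.2 × 85 = 63 → 63
B = 235 + 0.2 × (59 − 235) = 235 + 0.2 × -176 = 199.8 → 200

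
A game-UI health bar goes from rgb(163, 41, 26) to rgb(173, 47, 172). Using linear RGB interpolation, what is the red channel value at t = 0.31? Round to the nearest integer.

166

R = 163 + 0.31 × (173 − 163) = 166.1 → 166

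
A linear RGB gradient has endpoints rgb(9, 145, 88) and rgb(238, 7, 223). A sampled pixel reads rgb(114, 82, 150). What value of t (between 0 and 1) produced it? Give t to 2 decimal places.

Invert the lerp on the R channel (largest span, 229): t = (114 − 9) / (238 − 9) = 105/229 = 0.45852.
Check on G: (82 − 145)/(7 − 145) = 0.4565 ✓

0.46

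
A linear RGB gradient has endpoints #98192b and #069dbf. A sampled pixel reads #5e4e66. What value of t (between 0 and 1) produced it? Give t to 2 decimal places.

0.40

Invert the lerp on the B channel (largest span, 148): t = (102 − 43) / (191 − 43) = 59/148 = 0.39865.
Check on R: (94 − 152)/(6 − 152) = 0.3973 ✓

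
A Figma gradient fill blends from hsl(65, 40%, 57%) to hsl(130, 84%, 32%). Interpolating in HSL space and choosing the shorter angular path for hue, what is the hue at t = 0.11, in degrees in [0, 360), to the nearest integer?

72

Hue arc: Δh = 130 − 65 = 65° (|Δh| ≤ 180, already the shorter path).
H = 65 + 0.11 × (65) = 72.15 → 72°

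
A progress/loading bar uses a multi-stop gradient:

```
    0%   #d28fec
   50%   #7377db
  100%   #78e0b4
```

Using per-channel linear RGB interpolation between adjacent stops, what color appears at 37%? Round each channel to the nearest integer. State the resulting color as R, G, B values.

(140, 125, 223)

37% lies between the 0% and 50% stops, so the local fraction is t = (37 − 0)/(50 − 0) = 37/50 ≈ 0.74.
#d28fec → (210, 143, 236); #7377db → (115, 119, 219).
R = 210 + 0.74 × (115 − 210) = 139.7 → 140
G = 143 + 0.74 × (119 − 143) = 125.24 → 125
B = 236 + 0.74 × (219 − 236) = 223.42 → 223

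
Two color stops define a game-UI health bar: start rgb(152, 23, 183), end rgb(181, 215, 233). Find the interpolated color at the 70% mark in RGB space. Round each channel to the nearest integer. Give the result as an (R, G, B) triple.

(172, 157, 218)

70% corresponds to t = 0.7.
R = 152 + 0.7 × (181 − 152) = 152 + 0.7 × 29 = 172.3 → 172
G = 23 + 0.7 × (215 − 23) = 23 + 0.7 × 192 = 157.4 → 157
B = 183 + 0.7 × (233 − 183) = 183 + 0.7 × 50 = 218 → 218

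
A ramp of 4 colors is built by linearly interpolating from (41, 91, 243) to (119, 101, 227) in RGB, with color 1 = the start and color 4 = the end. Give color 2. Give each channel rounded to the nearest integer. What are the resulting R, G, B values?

(67, 94, 238)

With 4 swatches and endpoints inclusive, swatch 2 sits at t = (2 − 1)/(4 − 1) = 1/3 ≈ 0.3333.
R = 41 + 0.3333 × (119 − 41) = 66.997 → 67
G = 91 + 0.3333 × (101 − 91) = 94.333 → 94
B = 243 + 0.3333 × (227 − 243) = 237.667 → 238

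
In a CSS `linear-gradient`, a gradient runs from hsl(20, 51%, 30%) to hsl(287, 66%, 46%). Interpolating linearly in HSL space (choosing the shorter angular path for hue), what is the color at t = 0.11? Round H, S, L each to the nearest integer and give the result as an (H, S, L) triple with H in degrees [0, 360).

(10, 53, 32)

Hue: 287 − 20 = 267°, but |267| > 180 so the shorter arc goes the other way: Δh = 267 − 360 = -93°.
H = 20 + 0.11 × (-93) = 9.77 → 10°
S = 51 + 0.11 × (66 − 51) = 52.65 → 53%
L = 30 + 0.11 × (46 − 30) = 31.76 → 32%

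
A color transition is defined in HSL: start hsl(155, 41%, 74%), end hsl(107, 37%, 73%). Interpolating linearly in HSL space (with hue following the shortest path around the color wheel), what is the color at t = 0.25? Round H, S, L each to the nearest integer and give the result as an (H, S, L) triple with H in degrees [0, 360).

(143, 40, 74)

Hue arc: Δh = 107 − 155 = -48° (|Δh| ≤ 180, already the shorter path).
H = 155 + 0.25 × (-48) = 143 → 143°
S = 41 + 0.25 × (37 − 41) = 40 → 40%
L = 74 + 0.25 × (73 − 74) = 73.75 → 74%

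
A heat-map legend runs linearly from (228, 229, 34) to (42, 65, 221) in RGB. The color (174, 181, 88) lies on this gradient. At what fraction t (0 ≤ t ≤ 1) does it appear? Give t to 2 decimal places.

Invert the lerp on the B channel (largest span, 187): t = (88 − 34) / (221 − 34) = 54/187 = 0.28877.
Check on R: (174 − 228)/(42 − 228) = 0.2903 ✓

0.29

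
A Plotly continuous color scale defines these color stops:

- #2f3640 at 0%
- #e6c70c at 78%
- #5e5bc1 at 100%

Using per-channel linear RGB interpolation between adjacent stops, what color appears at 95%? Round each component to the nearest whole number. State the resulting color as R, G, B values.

95% lies between the 78% and 100% stops, so the local fraction is t = (95 − 78)/(100 − 78) = 17/22 ≈ 0.7727.
#e6c70c → (230, 199, 12); #5e5bc1 → (94, 91, 193).
R = 230 + 0.7727 × (94 − 230) = 124.913 → 125
G = 199 + 0.7727 × (91 − 199) = 115.548 → 116
B = 12 + 0.7727 × (193 − 12) = 151.859 → 152

(125, 116, 152)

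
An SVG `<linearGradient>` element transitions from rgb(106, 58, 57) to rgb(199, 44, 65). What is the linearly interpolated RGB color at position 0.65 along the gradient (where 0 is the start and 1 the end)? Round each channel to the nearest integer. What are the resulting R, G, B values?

R = 106 + 0.65 × (199 − 106) = 106 + 0.65 × 93 = 166.45 → 166
G = 58 + 0.65 × (44 − 58) = 58 + 0.65 × -14 = 48.9 → 49
B = 57 + 0.65 × (65 − 57) = 57 + 0.65 × 8 = 62.2 → 62
So the blended color is (166, 49, 62), about #a6313e.

(166, 49, 62)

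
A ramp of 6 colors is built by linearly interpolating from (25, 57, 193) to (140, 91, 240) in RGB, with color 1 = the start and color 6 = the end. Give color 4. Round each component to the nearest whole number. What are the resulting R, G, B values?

(94, 77, 221)

With 6 swatches and endpoints inclusive, swatch 4 sits at t = (4 − 1)/(6 − 1) = 3/5 ≈ 0.6.
R = 25 + 0.6 × (140 − 25) = 94 → 94
G = 57 + 0.6 × (91 − 57) = 77.4 → 77
B = 193 + 0.6 × (240 − 193) = 221.2 → 221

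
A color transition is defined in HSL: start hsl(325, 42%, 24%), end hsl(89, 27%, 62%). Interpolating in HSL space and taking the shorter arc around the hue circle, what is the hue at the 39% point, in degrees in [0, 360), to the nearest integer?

13

Hue: 89 − 325 = -236°, but |-236| > 180 so the shorter arc goes the other way: Δh = -236 + 360 = 124°.
H = 325 + 0.39 × (124) = 373.36 → 373 → 373 mod 360 = 13°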